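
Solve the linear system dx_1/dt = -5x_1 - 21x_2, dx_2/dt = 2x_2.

Coefficient matrix A = [[-5, -21], [0, 2]].
Characteristic polynomial det(A - λI) = λ^2 + 3λ - 10 = 0.
Eigenvalues λ = -5, 2.
For λ=-5: (A-λI) row 1 is [0, -21], so an eigenvector is (1, 0).
For λ=2: (A-λI) row 1 is [-7, -21], so an eigenvector is (3, -1).
General solution: K_1e^(-5t)(1,0) + K_2e^(2t)(3,-1).

x_1(t) = K_1e^(-5t) + 3K_2e^(2t), x_2(t) = -K_2e^(2t)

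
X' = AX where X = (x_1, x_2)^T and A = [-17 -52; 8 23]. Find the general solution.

x_1(t) = -2K_1e^(3t)sin(4t) + 3K_1e^(3t)cos(4t) + 3K_2e^(3t)sin(4t) + 2K_2e^(3t)cos(4t), x_2(t) = K_1e^(3t)sin(4t) - K_1e^(3t)cos(4t) - K_2e^(3t)sin(4t) - K_2e^(3t)cos(4t)

Coefficient matrix A = [[-17, -52], [8, 23]].
Characteristic polynomial det(A - λI) = λ^2 - 6λ + 25 = 0.
Eigenvalues λ = 3 ± 4i (complex conjugate pair).
For λ=3+4i: an eigenvector is (3,-1) - i(-2,1) = (3 + 2i, -1 - i).
A real fundamental pair from Re and Im of e^((3+4i)t)v: X_1 = e^(3t)(cos(4t)·(3,-1) + sin(4t)·(-2,1)), X_2 = e^(3t)(sin(4t)·(3,-1) - cos(4t)·(-2,1)).
General solution: K_1X_1 + K_2X_2.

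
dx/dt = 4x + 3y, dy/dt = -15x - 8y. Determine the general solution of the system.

Coefficient matrix A = [[4, 3], [-15, -8]].
Characteristic polynomial det(A - λI) = λ^2 + 4λ + 13 = 0.
Eigenvalues λ = -2 ± 3i (complex conjugate pair).
For λ=-2+3i: an eigenvector is (0,1) - i(1,-2) = (0 - i, 1 + 2i).
A real fundamental pair from Re and Im of e^((-2+3i)t)v: X_1 = e^(-2t)(cos(3t)·(0,1) + sin(3t)·(1,-2)), X_2 = e^(-2t)(sin(3t)·(0,1) - cos(3t)·(1,-2)).
General solution: K_1X_1 + K_2X_2.

x(t) = K_1e^(-2t)sin(3t) - K_2e^(-2t)cos(3t), y(t) = -2K_1e^(-2t)sin(3t) + K_1e^(-2t)cos(3t) + K_2e^(-2t)sin(3t) + 2K_2e^(-2t)cos(3t)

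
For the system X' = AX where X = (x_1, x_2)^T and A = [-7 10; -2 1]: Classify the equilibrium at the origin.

A = [[-7,10],[-2,1]]; det(A-λI) = λ^2 + 6λ + 13.
λ = -3 ± 2i: negative real part.

stable spiral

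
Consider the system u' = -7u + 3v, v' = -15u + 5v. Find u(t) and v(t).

u(t) = -C_1e^(-t)cos(3t) - C_2e^(-t)sin(3t), v(t) = C_1e^(-t)sin(3t) - 2C_1e^(-t)cos(3t) - 2C_2e^(-t)sin(3t) - C_2e^(-t)cos(3t)

Coefficient matrix A = [[-7, 3], [-15, 5]].
Characteristic polynomial det(A - λI) = λ^2 + 2λ + 10 = 0.
Eigenvalues λ = -1 ± 3i (complex conjugate pair).
For λ=-1+3i: an eigenvector is (-1,-2) - i(0,1) = (-1, -2 - i).
A real fundamental pair from Re and Im of e^((-1+3i)t)v: X_1 = e^(-t)(cos(3t)·(-1,-2) + sin(3t)·(0,1)), X_2 = e^(-t)(sin(3t)·(-1,-2) - cos(3t)·(0,1)).
General solution: C_1X_1 + C_2X_2.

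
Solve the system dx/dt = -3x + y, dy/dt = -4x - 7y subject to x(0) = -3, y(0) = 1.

Coefficient matrix A = [[-3, 1], [-4, -7]].
Characteristic polynomial det(A - λI) = λ^2 + 10λ + 25 = 0.
Single eigenvalue λ = -5 with algebraic multiplicity 2.
Eigenvector v = (1,-2); generalized eigenvector w with (A-λI)w=v is (0,1).
General solution: e^(-5t)[C_1·v + C_2·(t·v + w)].
Applying x(0)=-3, y(0)=1 gives C_1=-3, C_2=-5.

x(t) = -5te^(-5t) - 3e^(-5t), y(t) = 10te^(-5t) + e^(-5t)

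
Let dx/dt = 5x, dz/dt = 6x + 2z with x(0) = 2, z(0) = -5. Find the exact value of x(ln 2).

A = [[5,0],[6,2]]; eigenvalues λ = 2, 5.
Eigenvectors: (0,-1) for λ=2, (1,2) for λ=5.
From the initial condition, c_1 = 9, c_2 = 2.
x(ln 2) = (9)(2^2)(0) + (2)(2^5)(1) = 64.

64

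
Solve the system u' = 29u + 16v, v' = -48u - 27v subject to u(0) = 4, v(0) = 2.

Coefficient matrix A = [[29, 16], [-48, -27]].
Characteristic polynomial det(A - λI) = λ^2 - 2λ - 15 = 0.
Eigenvalues λ = 5, -3.
For λ=5: (A-λI) row 1 is [24, 16], so an eigenvector is (-2, 3).
For λ=-3: (A-λI) row 1 is [32, 16], so an eigenvector is (1, -2).
General solution: K_1e^(5t)(-2,3) + K_2e^(-3t)(1,-2).
Applying u(0)=4, v(0)=2 gives K_1=-10, K_2=-16.

u(t) = 20e^(5t) - 16e^(-3t), v(t) = -30e^(5t) + 32e^(-3t)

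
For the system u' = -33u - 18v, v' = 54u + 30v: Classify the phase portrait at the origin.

A = [[-33,-18],[54,30]]; det(A-λI) = λ^2 + 3λ - 18.
λ = -6, 3: opposite signs.

saddle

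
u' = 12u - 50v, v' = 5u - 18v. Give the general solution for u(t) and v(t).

Coefficient matrix A = [[12, -50], [5, -18]].
Characteristic polynomial det(A - λI) = λ^2 + 6λ + 34 = 0.
Eigenvalues λ = -3 ± 5i (complex conjugate pair).
For λ=-3+5i: an eigenvector is (-1,0) - i(-3,-1) = (-1 + 3i, 0 + i).
A real fundamental pair from Re and Im of e^((-3+5i)t)v: X_1 = e^(-3t)(cos(5t)·(-1,0) + sin(5t)·(-3,-1)), X_2 = e^(-3t)(sin(5t)·(-1,0) - cos(5t)·(-3,-1)).
General solution: C_1X_1 + C_2X_2.

u(t) = -3C_1e^(-3t)sin(5t) - C_1e^(-3t)cos(5t) - C_2e^(-3t)sin(5t) + 3C_2e^(-3t)cos(5t), v(t) = -C_1e^(-3t)sin(5t) + C_2e^(-3t)cos(5t)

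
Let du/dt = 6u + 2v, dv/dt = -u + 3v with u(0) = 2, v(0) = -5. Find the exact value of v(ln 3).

A = [[6,2],[-1,3]]; eigenvalues λ = 4, 5.
Eigenvectors: (-1,1) for λ=4, (-2,1) for λ=5.
From the initial condition, c_1 = -8, c_2 = 3.
v(ln 3) = (-8)(3^4)(1) + (3)(3^5)(1) = 81.

81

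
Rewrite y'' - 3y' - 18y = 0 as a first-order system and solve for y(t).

Let x_1 = y, x_2 = y'. Then x_1' = x_2 and x_2' = 18x_1 + 3x_2.
A = [[0,1],[18,3]]; det(A-λI) = λ^2 - 3λ - 18.
Eigenvalues λ = -3, 6 with eigenvectors (1,-3), (1,6).

y(t) = K_1e^(-3t) + K_2e^(6t)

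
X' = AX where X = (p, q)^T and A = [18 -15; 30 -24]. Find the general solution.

p(t) = 2C_1e^(-3t)sin(3t) + C_1e^(-3t)cos(3t) + C_2e^(-3t)sin(3t) - 2C_2e^(-3t)cos(3t), q(t) = 3C_1e^(-3t)sin(3t) + C_1e^(-3t)cos(3t) + C_2e^(-3t)sin(3t) - 3C_2e^(-3t)cos(3t)

Coefficient matrix A = [[18, -15], [30, -24]].
Characteristic polynomial det(A - λI) = λ^2 + 6λ + 18 = 0.
Eigenvalues λ = -3 ± 3i (complex conjugate pair).
For λ=-3+3i: an eigenvector is (1,1) - i(2,3) = (1 - 2i, 1 - 3i).
A real fundamental pair from Re and Im of e^((-3+3i)t)v: X_1 = e^(-3t)(cos(3t)·(1,1) + sin(3t)·(2,3)), X_2 = e^(-3t)(sin(3t)·(1,1) - cos(3t)·(2,3)).
General solution: C_1X_1 + C_2X_2.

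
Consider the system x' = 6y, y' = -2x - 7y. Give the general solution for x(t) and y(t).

Coefficient matrix A = [[0, 6], [-2, -7]].
Characteristic polynomial det(A - λI) = λ^2 + 7λ + 12 = 0.
Eigenvalues λ = -3, -4.
For λ=-3: (A-λI) row 1 is [3, 6], so an eigenvector is (2, -1).
For λ=-4: (A-λI) row 1 is [4, 6], so an eigenvector is (-3, 2).
General solution: K_1e^(-3t)(2,-1) + K_2e^(-4t)(-3,2).

x(t) = 2K_1e^(-3t) - 3K_2e^(-4t), y(t) = -K_1e^(-3t) + 2K_2e^(-4t)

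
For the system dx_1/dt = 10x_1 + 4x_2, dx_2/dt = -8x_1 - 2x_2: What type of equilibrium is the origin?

A = [[10,4],[-8,-2]]; det(A-λI) = λ^2 - 8λ + 12.
λ = 2, 6: both positive.

unstable node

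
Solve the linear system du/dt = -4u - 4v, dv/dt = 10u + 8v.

Coefficient matrix A = [[-4, -4], [10, 8]].
Characteristic polynomial det(A - λI) = λ^2 - 4λ + 8 = 0.
Eigenvalues λ = 2 ± 2i (complex conjugate pair).
For λ=2+2i: an eigenvector is (1,-1) - i(-1,2) = (1 + i, -1 - 2i).
A real fundamental pair from Re and Im of e^((2+2i)t)v: X_1 = e^(2t)(cos(2t)·(1,-1) + sin(2t)·(-1,2)), X_2 = e^(2t)(sin(2t)·(1,-1) - cos(2t)·(-1,2)).
General solution: c_1X_1 + c_2X_2.

u(t) = -c_1e^(2t)sin(2t) + c_1e^(2t)cos(2t) + c_2e^(2t)sin(2t) + c_2e^(2t)cos(2t), v(t) = 2c_1e^(2t)sin(2t) - c_1e^(2t)cos(2t) - c_2e^(2t)sin(2t) - 2c_2e^(2t)cos(2t)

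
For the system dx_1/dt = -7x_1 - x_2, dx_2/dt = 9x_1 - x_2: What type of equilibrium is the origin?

stable improper node

A = [[-7,-1],[9,-1]]; det(A-λI) = λ^2 + 8λ + 16.
repeated λ = -4 with a single eigenvector.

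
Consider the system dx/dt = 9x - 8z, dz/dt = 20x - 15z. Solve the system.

x(t) = -C_1e^(-3t)sin(4t) - C_1e^(-3t)cos(4t) - C_2e^(-3t)sin(4t) + C_2e^(-3t)cos(4t), z(t) = -2C_1e^(-3t)sin(4t) - C_1e^(-3t)cos(4t) - C_2e^(-3t)sin(4t) + 2C_2e^(-3t)cos(4t)

Coefficient matrix A = [[9, -8], [20, -15]].
Characteristic polynomial det(A - λI) = λ^2 + 6λ + 25 = 0.
Eigenvalues λ = -3 ± 4i (complex conjugate pair).
For λ=-3+4i: an eigenvector is (-1,-1) - i(-1,-2) = (-1 + i, -1 + 2i).
A real fundamental pair from Re and Im of e^((-3+4i)t)v: X_1 = e^(-3t)(cos(4t)·(-1,-1) + sin(4t)·(-1,-2)), X_2 = e^(-3t)(sin(4t)·(-1,-1) - cos(4t)·(-1,-2)).
General solution: C_1X_1 + C_2X_2.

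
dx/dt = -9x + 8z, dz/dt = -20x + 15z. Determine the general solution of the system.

x(t) = -K_1e^(3t)sin(4t) + K_1e^(3t)cos(4t) + K_2e^(3t)sin(4t) + K_2e^(3t)cos(4t), z(t) = -2K_1e^(3t)sin(4t) + K_1e^(3t)cos(4t) + K_2e^(3t)sin(4t) + 2K_2e^(3t)cos(4t)

Coefficient matrix A = [[-9, 8], [-20, 15]].
Characteristic polynomial det(A - λI) = λ^2 - 6λ + 25 = 0.
Eigenvalues λ = 3 ± 4i (complex conjugate pair).
For λ=3+4i: an eigenvector is (1,1) - i(-1,-2) = (1 + i, 1 + 2i).
A real fundamental pair from Re and Im of e^((3+4i)t)v: X_1 = e^(3t)(cos(4t)·(1,1) + sin(4t)·(-1,-2)), X_2 = e^(3t)(sin(4t)·(1,1) - cos(4t)·(-1,-2)).
General solution: K_1X_1 + K_2X_2.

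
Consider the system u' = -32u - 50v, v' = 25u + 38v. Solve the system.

u(t) = c_1e^(3t)sin(5t) - 3c_1e^(3t)cos(5t) - 3c_2e^(3t)sin(5t) - c_2e^(3t)cos(5t), v(t) = -c_1e^(3t)sin(5t) + 2c_1e^(3t)cos(5t) + 2c_2e^(3t)sin(5t) + c_2e^(3t)cos(5t)

Coefficient matrix A = [[-32, -50], [25, 38]].
Characteristic polynomial det(A - λI) = λ^2 - 6λ + 34 = 0.
Eigenvalues λ = 3 ± 5i (complex conjugate pair).
For λ=3+5i: an eigenvector is (-3,2) - i(1,-1) = (-3 - i, 2 + i).
A real fundamental pair from Re and Im of e^((3+5i)t)v: X_1 = e^(3t)(cos(5t)·(-3,2) + sin(5t)·(1,-1)), X_2 = e^(3t)(sin(5t)·(-3,2) - cos(5t)·(1,-1)).
General solution: c_1X_1 + c_2X_2.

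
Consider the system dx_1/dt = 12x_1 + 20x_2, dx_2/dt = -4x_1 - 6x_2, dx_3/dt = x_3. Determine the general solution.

x_1(t) = -2C_1e^(2t) + 5C_2e^(4t), x_2(t) = C_1e^(2t) - 2C_2e^(4t), x_3(t) = C_3e^(t)

Coefficient matrix A = [[12, 20, 0], [-4, -6, 0], [0, 0, 1]].
det(A - λI) = 0 gives eigenvalues λ = 2, 4, 1.
For λ=2: eigenvector (-2,1,0).
For λ=4: eigenvector (5,-2,0).
For λ=1: eigenvector (0,0,1).
General solution: C_1e^(2t)(-2,1,0) + C_2e^(4t)(5,-2,0) + C_3e^(t)(0,0,1).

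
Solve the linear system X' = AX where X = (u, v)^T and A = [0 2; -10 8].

u(t) = K_1e^(4t)cos(2t) + K_2e^(4t)sin(2t), v(t) = -K_1e^(4t)sin(2t) + 2K_1e^(4t)cos(2t) + 2K_2e^(4t)sin(2t) + K_2e^(4t)cos(2t)

Coefficient matrix A = [[0, 2], [-10, 8]].
Characteristic polynomial det(A - λI) = λ^2 - 8λ + 20 = 0.
Eigenvalues λ = 4 ± 2i (complex conjugate pair).
For λ=4+2i: an eigenvector is (1,2) - i(0,-1) = (1, 2 + i).
A real fundamental pair from Re and Im of e^((4+2i)t)v: X_1 = e^(4t)(cos(2t)·(1,2) + sin(2t)·(0,-1)), X_2 = e^(4t)(sin(2t)·(1,2) - cos(2t)·(0,-1)).
General solution: K_1X_1 + K_2X_2.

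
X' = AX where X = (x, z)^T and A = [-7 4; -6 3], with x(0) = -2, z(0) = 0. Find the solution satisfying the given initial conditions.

Coefficient matrix A = [[-7, 4], [-6, 3]].
Characteristic polynomial det(A - λI) = λ^2 + 4λ + 3 = 0.
Eigenvalues λ = -3, -1.
For λ=-3: (A-λI) row 1 is [-4, 4], so an eigenvector is (-1, -1).
For λ=-1: (A-λI) row 1 is [-6, 4], so an eigenvector is (2, 3).
General solution: C_1e^(-3t)(-1,-1) + C_2e^(-t)(2,3).
Applying x(0)=-2, z(0)=0 gives C_1=6, C_2=2.

x(t) = 4e^(-t) - 6e^(-3t), z(t) = 6e^(-t) - 6e^(-3t)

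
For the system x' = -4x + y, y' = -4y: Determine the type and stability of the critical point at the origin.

A = [[-4,1],[0,-4]]; det(A-λI) = λ^2 + 8λ + 16.
repeated λ = -4 with a single eigenvector.

stable improper node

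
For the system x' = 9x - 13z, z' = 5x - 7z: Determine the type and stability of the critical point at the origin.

unstable spiral

A = [[9,-13],[5,-7]]; det(A-λI) = λ^2 - 2λ + 2.
λ = 1 ± i: positive real part.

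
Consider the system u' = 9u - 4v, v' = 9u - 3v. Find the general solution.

Coefficient matrix A = [[9, -4], [9, -3]].
Characteristic polynomial det(A - λI) = λ^2 - 6λ + 9 = 0.
Single eigenvalue λ = 3 with algebraic multiplicity 2.
Eigenvector v = (-2,-3); generalized eigenvector w with (A-λI)w=v is (1,2).
General solution: e^(3t)[c_1·v + c_2·(t·v + w)].

u(t) = -2c_1e^(3t) - 2c_2te^(3t) + c_2e^(3t), v(t) = -3c_1e^(3t) - 3c_2te^(3t) + 2c_2e^(3t)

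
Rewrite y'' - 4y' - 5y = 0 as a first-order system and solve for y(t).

y(t) = C_1e^(5t) + C_2e^(-t)

Let x_1 = y, x_2 = y'. Then x_1' = x_2 and x_2' = 5x_1 + 4x_2.
A = [[0,1],[5,4]]; det(A-λI) = λ^2 - 4λ - 5.
Eigenvalues λ = 5, -1 with eigenvectors (1,5), (1,-1).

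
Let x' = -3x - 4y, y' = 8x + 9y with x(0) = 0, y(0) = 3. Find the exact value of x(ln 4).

-3060

A = [[-3,-4],[8,9]]; eigenvalues λ = 5, 1.
Eigenvectors: (1,-2) for λ=5, (-1,1) for λ=1.
From the initial condition, c_1 = -3, c_2 = -3.
x(ln 4) = (-3)(4^5)(1) + (-3)(4^1)(-1) = -3060.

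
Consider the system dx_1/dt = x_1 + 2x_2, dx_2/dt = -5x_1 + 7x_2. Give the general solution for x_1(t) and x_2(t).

Coefficient matrix A = [[1, 2], [-5, 7]].
Characteristic polynomial det(A - λI) = λ^2 - 8λ + 17 = 0.
Eigenvalues λ = 4 ± i (complex conjugate pair).
For λ=4+i: an eigenvector is (1,2) - i(1,1) = (1 - i, 2 - i).
A real fundamental pair from Re and Im of e^((4+i)t)v: X_1 = e^(4t)(cos(t)·(1,2) + sin(t)·(1,1)), X_2 = e^(4t)(sin(t)·(1,2) - cos(t)·(1,1)).
General solution: C_1X_1 + C_2X_2.

x_1(t) = C_1e^(4t)sin(t) + C_1e^(4t)cos(t) + C_2e^(4t)sin(t) - C_2e^(4t)cos(t), x_2(t) = C_1e^(4t)sin(t) + 2C_1e^(4t)cos(t) + 2C_2e^(4t)sin(t) - C_2e^(4t)cos(t)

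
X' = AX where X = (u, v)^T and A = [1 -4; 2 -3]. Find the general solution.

Coefficient matrix A = [[1, -4], [2, -3]].
Characteristic polynomial det(A - λI) = λ^2 + 2λ + 5 = 0.
Eigenvalues λ = -1 ± 2i (complex conjugate pair).
For λ=-1+2i: an eigenvector is (-1,-1) - i(1,0) = (-1 - i, -1).
A real fundamental pair from Re and Im of e^((-1+2i)t)v: X_1 = e^(-t)(cos(2t)·(-1,-1) + sin(2t)·(1,0)), X_2 = e^(-t)(sin(2t)·(-1,-1) - cos(2t)·(1,0)).
General solution: c_1X_1 + c_2X_2.

u(t) = c_1e^(-t)sin(2t) - c_1e^(-t)cos(2t) - c_2e^(-t)sin(2t) - c_2e^(-t)cos(2t), v(t) = -c_1e^(-t)cos(2t) - c_2e^(-t)sin(2t)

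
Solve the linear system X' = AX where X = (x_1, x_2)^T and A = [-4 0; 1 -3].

x_1(t) = -C_2e^(-4t), x_2(t) = -C_1e^(-3t) + C_2e^(-4t)

Coefficient matrix A = [[-4, 0], [1, -3]].
Characteristic polynomial det(A - λI) = λ^2 + 7λ + 12 = 0.
Eigenvalues λ = -3, -4.
For λ=-3: (A-λI) row 1 is [-1, 0], so an eigenvector is (0, -1).
For λ=-4: (A-λI) row 2 is [1, 1], so an eigenvector is (-1, 1).
General solution: C_1e^(-3t)(0,-1) + C_2e^(-4t)(-1,1).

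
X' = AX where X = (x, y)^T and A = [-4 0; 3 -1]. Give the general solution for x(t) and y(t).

Coefficient matrix A = [[-4, 0], [3, -1]].
Characteristic polynomial det(A - λI) = λ^2 + 5λ + 4 = 0.
Eigenvalues λ = -1, -4.
For λ=-1: (A-λI) row 1 is [-3, 0], so an eigenvector is (0, -1).
For λ=-4: (A-λI) row 2 is [3, 3], so an eigenvector is (1, -1).
General solution: C_1e^(-t)(0,-1) + C_2e^(-4t)(1,-1).

x(t) = C_2e^(-4t), y(t) = -C_1e^(-t) - C_2e^(-4t)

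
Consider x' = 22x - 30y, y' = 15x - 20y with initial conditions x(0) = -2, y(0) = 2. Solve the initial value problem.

x(t) = -34e^(t)sin(3t) - 2e^(t)cos(3t), y(t) = -24e^(t)sin(3t) + 2e^(t)cos(3t)

Coefficient matrix A = [[22, -30], [15, -20]].
Characteristic polynomial det(A - λI) = λ^2 - 2λ + 10 = 0.
Eigenvalues λ = 1 ± 3i (complex conjugate pair).
For λ=1+3i: an eigenvector is (1,1) - i(-3,-2) = (1 + 3i, 1 + 2i).
A real fundamental pair from Re and Im of e^((1+3i)t)v: X_1 = e^(t)(cos(3t)·(1,1) + sin(3t)·(-3,-2)), X_2 = e^(t)(sin(3t)·(1,1) - cos(3t)·(-3,-2)).
General solution: C_1X_1 + C_2X_2.
Applying x(0)=-2, y(0)=2 gives C_1=10, C_2=-4.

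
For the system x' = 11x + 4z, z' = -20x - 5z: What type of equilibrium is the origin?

unstable spiral

A = [[11,4],[-20,-5]]; det(A-λI) = λ^2 - 6λ + 25.
λ = 3 ± 4i: positive real part.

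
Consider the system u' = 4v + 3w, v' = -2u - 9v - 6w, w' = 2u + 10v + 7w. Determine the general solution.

u(t) = K_1e^(-2t) + K_2e^(-t) + K_3e^(t), v(t) = -2K_1e^(-2t) - K_2e^(-t) - 2K_3e^(t), w(t) = 2K_1e^(-2t) + K_2e^(-t) + 3K_3e^(t)

Coefficient matrix A = [[0, 4, 3], [-2, -9, -6], [2, 10, 7]].
det(A - λI) = 0 gives eigenvalues λ = -2, -1, 1.
For λ=-2: eigenvector (1,-2,2).
For λ=-1: eigenvector (1,-1,1).
For λ=1: eigenvector (1,-2,3).
General solution: K_1e^(-2t)(1,-2,2) + K_2e^(-t)(1,-1,1) + K_3e^(t)(1,-2,3).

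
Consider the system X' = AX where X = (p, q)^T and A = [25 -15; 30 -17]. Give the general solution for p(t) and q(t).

Coefficient matrix A = [[25, -15], [30, -17]].
Characteristic polynomial det(A - λI) = λ^2 - 8λ + 25 = 0.
Eigenvalues λ = 4 ± 3i (complex conjugate pair).
For λ=4+3i: an eigenvector is (2,3) - i(-1,-1) = (2 + i, 3 + i).
A real fundamental pair from Re and Im of e^((4+3i)t)v: X_1 = e^(4t)(cos(3t)·(2,3) + sin(3t)·(-1,-1)), X_2 = e^(4t)(sin(3t)·(2,3) - cos(3t)·(-1,-1)).
General solution: c_1X_1 + c_2X_2.

p(t) = -c_1e^(4t)sin(3t) + 2c_1e^(4t)cos(3t) + 2c_2e^(4t)sin(3t) + c_2e^(4t)cos(3t), q(t) = -c_1e^(4t)sin(3t) + 3c_1e^(4t)cos(3t) + 3c_2e^(4t)sin(3t) + c_2e^(4t)cos(3t)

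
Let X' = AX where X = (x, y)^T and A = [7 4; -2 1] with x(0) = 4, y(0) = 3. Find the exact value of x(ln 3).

3132

A = [[7,4],[-2,1]]; eigenvalues λ = 3, 5.
Eigenvectors: (1,-1) for λ=3, (2,-1) for λ=5.
From the initial condition, c_1 = -10, c_2 = 7.
x(ln 3) = (-10)(3^3)(1) + (7)(3^5)(2) = 3132.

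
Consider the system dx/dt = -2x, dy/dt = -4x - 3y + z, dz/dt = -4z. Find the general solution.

x(t) = c_1e^(-2t), y(t) = -4c_1e^(-2t) + c_2e^(-3t) - c_3e^(-4t), z(t) = c_3e^(-4t)

Coefficient matrix A = [[-2, 0, 0], [-4, -3, 1], [0, 0, -4]].
det(A - λI) = 0 gives eigenvalues λ = -2, -3, -4.
For λ=-2: eigenvector (1,-4,0).
For λ=-3: eigenvector (0,1,0).
For λ=-4: eigenvector (0,-1,1).
General solution: c_1e^(-2t)(1,-4,0) + c_2e^(-3t)(0,1,0) + c_3e^(-4t)(0,-1,1).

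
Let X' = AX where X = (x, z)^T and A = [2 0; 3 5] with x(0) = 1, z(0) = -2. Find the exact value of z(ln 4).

-1040

A = [[2,0],[3,5]]; eigenvalues λ = 2, 5.
Eigenvectors: (-1,1) for λ=2, (0,1) for λ=5.
From the initial condition, c_1 = -1, c_2 = -1.
z(ln 4) = (-1)(4^2)(1) + (-1)(4^5)(1) = -1040.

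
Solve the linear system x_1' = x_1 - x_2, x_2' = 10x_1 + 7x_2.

x_1(t) = -c_1e^(4t)cos(t) - c_2e^(4t)sin(t), x_2(t) = -c_1e^(4t)sin(t) + 3c_1e^(4t)cos(t) + 3c_2e^(4t)sin(t) + c_2e^(4t)cos(t)

Coefficient matrix A = [[1, -1], [10, 7]].
Characteristic polynomial det(A - λI) = λ^2 - 8λ + 17 = 0.
Eigenvalues λ = 4 ± i (complex conjugate pair).
For λ=4+i: an eigenvector is (-1,3) - i(0,-1) = (-1, 3 + i).
A real fundamental pair from Re and Im of e^((4+i)t)v: X_1 = e^(4t)(cos(t)·(-1,3) + sin(t)·(0,-1)), X_2 = e^(4t)(sin(t)·(-1,3) - cos(t)·(0,-1)).
General solution: c_1X_1 + c_2X_2.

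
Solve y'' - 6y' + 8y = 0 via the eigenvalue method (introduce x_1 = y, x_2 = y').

Let x_1 = y, x_2 = y'. Then x_1' = x_2 and x_2' = -8x_1 + 6x_2.
A = [[0,1],[-8,6]]; det(A-λI) = λ^2 - 6λ + 8.
Eigenvalues λ = 4, 2 with eigenvectors (1,4), (1,2).

y(t) = c_1e^(4t) + c_2e^(2t)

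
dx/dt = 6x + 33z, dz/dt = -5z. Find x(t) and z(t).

x(t) = 3K_1e^(-5t) - K_2e^(6t), z(t) = -K_1e^(-5t)

Coefficient matrix A = [[6, 33], [0, -5]].
Characteristic polynomial det(A - λI) = λ^2 - λ - 30 = 0.
Eigenvalues λ = -5, 6.
For λ=-5: (A-λI) row 1 is [11, 33], so an eigenvector is (3, -1).
For λ=6: (A-λI) row 1 is [0, 33], so an eigenvector is (-1, 0).
General solution: K_1e^(-5t)(3,-1) + K_2e^(6t)(-1,0).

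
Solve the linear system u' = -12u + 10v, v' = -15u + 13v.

Coefficient matrix A = [[-12, 10], [-15, 13]].
Characteristic polynomial det(A - λI) = λ^2 - λ - 6 = 0.
Eigenvalues λ = -2, 3.
For λ=-2: (A-λI) row 1 is [-10, 10], so an eigenvector is (-1, -1).
For λ=3: (A-λI) row 1 is [-15, 10], so an eigenvector is (2, 3).
General solution: C_1e^(-2t)(-1,-1) + C_2e^(3t)(2,3).

u(t) = -C_1e^(-2t) + 2C_2e^(3t), v(t) = -C_1e^(-2t) + 3C_2e^(3t)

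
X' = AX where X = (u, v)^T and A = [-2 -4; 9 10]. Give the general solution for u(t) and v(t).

Coefficient matrix A = [[-2, -4], [9, 10]].
Characteristic polynomial det(A - λI) = λ^2 - 8λ + 16 = 0.
Single eigenvalue λ = 4 with algebraic multiplicity 2.
Eigenvector v = (2,-3); generalized eigenvector w with (A-λI)w=v is (-1,1).
General solution: e^(4t)[C_1·v + C_2·(t·v + w)].

u(t) = 2C_1e^(4t) + 2C_2te^(4t) - C_2e^(4t), v(t) = -3C_1e^(4t) - 3C_2te^(4t) + C_2e^(4t)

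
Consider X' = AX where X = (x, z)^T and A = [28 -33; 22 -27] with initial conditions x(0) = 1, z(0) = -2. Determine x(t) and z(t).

x(t) = 9e^(6t) - 8e^(-5t), z(t) = 6e^(6t) - 8e^(-5t)

Coefficient matrix A = [[28, -33], [22, -27]].
Characteristic polynomial det(A - λI) = λ^2 - λ - 30 = 0.
Eigenvalues λ = -5, 6.
For λ=-5: (A-λI) row 1 is [33, -33], so an eigenvector is (-1, -1).
For λ=6: (A-λI) row 1 is [22, -33], so an eigenvector is (3, 2).
General solution: C_1e^(-5t)(-1,-1) + C_2e^(6t)(3,2).
Applying x(0)=1, z(0)=-2 gives C_1=8, C_2=3.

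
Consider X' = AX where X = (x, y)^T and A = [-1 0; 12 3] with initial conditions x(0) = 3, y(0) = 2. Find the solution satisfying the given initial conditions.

x(t) = 3e^(-t), y(t) = 11e^(3t) - 9e^(-t)

Coefficient matrix A = [[-1, 0], [12, 3]].
Characteristic polynomial det(A - λI) = λ^2 - 2λ - 3 = 0.
Eigenvalues λ = 3, -1.
For λ=3: (A-λI) row 1 is [-4, 0], so an eigenvector is (0, 1).
For λ=-1: (A-λI) row 2 is [12, 4], so an eigenvector is (1, -3).
General solution: C_1e^(3t)(0,1) + C_2e^(-t)(1,-3).
Applying x(0)=3, y(0)=2 gives C_1=11, C_2=3.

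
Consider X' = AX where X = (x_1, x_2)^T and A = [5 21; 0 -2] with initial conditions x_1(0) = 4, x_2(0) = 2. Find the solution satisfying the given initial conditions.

Coefficient matrix A = [[5, 21], [0, -2]].
Characteristic polynomial det(A - λI) = λ^2 - 3λ - 10 = 0.
Eigenvalues λ = -2, 5.
For λ=-2: (A-λI) row 1 is [7, 21], so an eigenvector is (-3, 1).
For λ=5: (A-λI) row 1 is [0, 21], so an eigenvector is (1, 0).
General solution: c_1e^(-2t)(-3,1) + c_2e^(5t)(1,0).
Applying x_1(0)=4, x_2(0)=2 gives c_1=2, c_2=10.

x_1(t) = 10e^(5t) - 6e^(-2t), x_2(t) = 2e^(-2t)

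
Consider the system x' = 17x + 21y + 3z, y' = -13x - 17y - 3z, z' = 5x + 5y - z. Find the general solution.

x(t) = 3K_1e^(4t) - K_2e^(-4t) + K_3e^(-t), y(t) = -2K_1e^(4t) + K_2e^(-4t) - K_3e^(-t), z(t) = K_1e^(4t) + K_3e^(-t)

Coefficient matrix A = [[17, 21, 3], [-13, -17, -3], [5, 5, -1]].
det(A - λI) = 0 gives eigenvalues λ = 4, -4, -1.
For λ=4: eigenvector (3,-2,1).
For λ=-4: eigenvector (-1,1,0).
For λ=-1: eigenvector (1,-1,1).
General solution: K_1e^(4t)(3,-2,1) + K_2e^(-4t)(-1,1,0) + K_3e^(-t)(1,-1,1).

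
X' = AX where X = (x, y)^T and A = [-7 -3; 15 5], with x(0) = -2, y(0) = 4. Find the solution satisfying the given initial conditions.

Coefficient matrix A = [[-7, -3], [15, 5]].
Characteristic polynomial det(A - λI) = λ^2 + 2λ + 10 = 0.
Eigenvalues λ = -1 ± 3i (complex conjugate pair).
For λ=-1+3i: an eigenvector is (0,1) - i(-1,2) = (0 + i, 1 - 2i).
A real fundamental pair from Re and Im of e^((-1+3i)t)v: X_1 = e^(-t)(cos(3t)·(0,1) + sin(3t)·(-1,2)), X_2 = e^(-t)(sin(3t)·(0,1) - cos(3t)·(-1,2)).
General solution: c_1X_1 + c_2X_2.
Applying x(0)=-2, y(0)=4 gives c_1=0, c_2=-2.

x(t) = -2e^(-t)cos(3t), y(t) = -2e^(-t)sin(3t) + 4e^(-t)cos(3t)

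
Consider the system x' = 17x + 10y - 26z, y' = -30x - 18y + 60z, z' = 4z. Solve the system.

Coefficient matrix A = [[17, 10, -26], [-30, -18, 60], [0, 0, 4]].
det(A - λI) = 0 gives eigenvalues λ = -3, 2, 4.
For λ=-3: eigenvector (-1,2,0).
For λ=2: eigenvector (-2,3,0).
For λ=4: eigenvector (2,0,1).
General solution: c_1e^(-3t)(-1,2,0) + c_2e^(2t)(-2,3,0) + c_3e^(4t)(2,0,1).

x(t) = -c_1e^(-3t) - 2c_2e^(2t) + 2c_3e^(4t), y(t) = 2c_1e^(-3t) + 3c_2e^(2t), z(t) = c_3e^(4t)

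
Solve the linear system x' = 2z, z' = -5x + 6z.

x(t) = K_1e^(3t)sin(t) - K_1e^(3t)cos(t) - K_2e^(3t)sin(t) - K_2e^(3t)cos(t), z(t) = 2K_1e^(3t)sin(t) - K_1e^(3t)cos(t) - K_2e^(3t)sin(t) - 2K_2e^(3t)cos(t)

Coefficient matrix A = [[0, 2], [-5, 6]].
Characteristic polynomial det(A - λI) = λ^2 - 6λ + 10 = 0.
Eigenvalues λ = 3 ± i (complex conjugate pair).
For λ=3+i: an eigenvector is (-1,-1) - i(1,2) = (-1 - i, -1 - 2i).
A real fundamental pair from Re and Im of e^((3+i)t)v: X_1 = e^(3t)(cos(t)·(-1,-1) + sin(t)·(1,2)), X_2 = e^(3t)(sin(t)·(-1,-1) - cos(t)·(1,2)).
General solution: K_1X_1 + K_2X_2.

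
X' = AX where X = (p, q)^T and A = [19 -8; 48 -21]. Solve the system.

p(t) = C_1e^(-5t) - C_2e^(3t), q(t) = 3C_1e^(-5t) - 2C_2e^(3t)

Coefficient matrix A = [[19, -8], [48, -21]].
Characteristic polynomial det(A - λI) = λ^2 + 2λ - 15 = 0.
Eigenvalues λ = -5, 3.
For λ=-5: (A-λI) row 1 is [24, -8], so an eigenvector is (1, 3).
For λ=3: (A-λI) row 1 is [16, -8], so an eigenvector is (-1, -2).
General solution: C_1e^(-5t)(1,3) + C_2e^(3t)(-1,-2).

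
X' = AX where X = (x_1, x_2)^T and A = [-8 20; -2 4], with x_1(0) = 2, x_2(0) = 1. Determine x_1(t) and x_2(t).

Coefficient matrix A = [[-8, 20], [-2, 4]].
Characteristic polynomial det(A - λI) = λ^2 + 4λ + 8 = 0.
Eigenvalues λ = -2 ± 2i (complex conjugate pair).
For λ=-2+2i: an eigenvector is (1,0) - i(-3,-1) = (1 + 3i, 0 + i).
A real fundamental pair from Re and Im of e^((-2+2i)t)v: X_1 = e^(-2t)(cos(2t)·(1,0) + sin(2t)·(-3,-1)), X_2 = e^(-2t)(sin(2t)·(1,0) - cos(2t)·(-3,-1)).
General solution: c_1X_1 + c_2X_2.
Applying x_1(0)=2, x_2(0)=1 gives c_1=-1, c_2=1.

x_1(t) = 4e^(-2t)sin(2t) + 2e^(-2t)cos(2t), x_2(t) = e^(-2t)sin(2t) + e^(-2t)cos(2t)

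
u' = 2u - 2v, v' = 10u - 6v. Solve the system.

u(t) = K_1e^(-2t)sin(2t) - K_2e^(-2t)cos(2t), v(t) = 2K_1e^(-2t)sin(2t) - K_1e^(-2t)cos(2t) - K_2e^(-2t)sin(2t) - 2K_2e^(-2t)cos(2t)

Coefficient matrix A = [[2, -2], [10, -6]].
Characteristic polynomial det(A - λI) = λ^2 + 4λ + 8 = 0.
Eigenvalues λ = -2 ± 2i (complex conjugate pair).
For λ=-2+2i: an eigenvector is (0,-1) - i(1,2) = (0 - i, -1 - 2i).
A real fundamental pair from Re and Im of e^((-2+2i)t)v: X_1 = e^(-2t)(cos(2t)·(0,-1) + sin(2t)·(1,2)), X_2 = e^(-2t)(sin(2t)·(0,-1) - cos(2t)·(1,2)).
General solution: K_1X_1 + K_2X_2.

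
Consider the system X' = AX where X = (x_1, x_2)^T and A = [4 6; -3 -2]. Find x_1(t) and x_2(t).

Coefficient matrix A = [[4, 6], [-3, -2]].
Characteristic polynomial det(A - λI) = λ^2 - 2λ + 10 = 0.
Eigenvalues λ = 1 ± 3i (complex conjugate pair).
For λ=1+3i: an eigenvector is (-1,1) - i(1,0) = (-1 - i, 1).
A real fundamental pair from Re and Im of e^((1+3i)t)v: X_1 = e^(t)(cos(3t)·(-1,1) + sin(3t)·(1,0)), X_2 = e^(t)(sin(3t)·(-1,1) - cos(3t)·(1,0)).
General solution: K_1X_1 + K_2X_2.

x_1(t) = K_1e^(t)sin(3t) - K_1e^(t)cos(3t) - K_2e^(t)sin(3t) - K_2e^(t)cos(3t), x_2(t) = K_1e^(t)cos(3t) + K_2e^(t)sin(3t)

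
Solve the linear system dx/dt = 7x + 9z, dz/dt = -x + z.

Coefficient matrix A = [[7, 9], [-1, 1]].
Characteristic polynomial det(A - λI) = λ^2 - 8λ + 16 = 0.
Single eigenvalue λ = 4 with algebraic multiplicity 2.
Eigenvector v = (3,-1); generalized eigenvector w with (A-λI)w=v is (1,0).
General solution: e^(4t)[C_1·v + C_2·(t·v + w)].

x(t) = 3C_1e^(4t) + 3C_2te^(4t) + C_2e^(4t), z(t) = -C_1e^(4t) - C_2te^(4t)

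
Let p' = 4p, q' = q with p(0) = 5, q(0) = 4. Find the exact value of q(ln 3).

A = [[4,0],[0,1]]; eigenvalues λ = 1, 4.
Eigenvectors: (0,-1) for λ=1, (1,0) for λ=4.
From the initial condition, c_1 = -4, c_2 = 5.
q(ln 3) = (-4)(3^1)(-1) + (5)(3^4)(0) = 12.

12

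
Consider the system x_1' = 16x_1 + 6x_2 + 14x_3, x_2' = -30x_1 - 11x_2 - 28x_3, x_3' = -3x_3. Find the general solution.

Coefficient matrix A = [[16, 6, 14], [-30, -11, -28], [0, 0, -3]].
det(A - λI) = 0 gives eigenvalues λ = 4, 1, -3.
For λ=4: eigenvector (1,-2,0).
For λ=1: eigenvector (-2,5,0).
For λ=-3: eigenvector (-2,4,1).
General solution: c_1e^(4t)(1,-2,0) + c_2e^(t)(-2,5,0) + c_3e^(-3t)(-2,4,1).

x_1(t) = c_1e^(4t) - 2c_2e^(t) - 2c_3e^(-3t), x_2(t) = -2c_1e^(4t) + 5c_2e^(t) + 4c_3e^(-3t), x_3(t) = c_3e^(-3t)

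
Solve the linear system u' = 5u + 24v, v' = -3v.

u(t) = K_1e^(5t) - 3K_2e^(-3t), v(t) = K_2e^(-3t)

Coefficient matrix A = [[5, 24], [0, -3]].
Characteristic polynomial det(A - λI) = λ^2 - 2λ - 15 = 0.
Eigenvalues λ = 5, -3.
For λ=5: (A-λI) row 1 is [0, 24], so an eigenvector is (1, 0).
For λ=-3: (A-λI) row 1 is [8, 24], so an eigenvector is (-3, 1).
General solution: K_1e^(5t)(1,0) + K_2e^(-3t)(-3,1).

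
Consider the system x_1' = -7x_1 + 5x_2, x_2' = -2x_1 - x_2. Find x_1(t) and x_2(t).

Coefficient matrix A = [[-7, 5], [-2, -1]].
Characteristic polynomial det(A - λI) = λ^2 + 8λ + 17 = 0.
Eigenvalues λ = -4 ± i (complex conjugate pair).
For λ=-4+i: an eigenvector is (-2,-1) - i(1,1) = (-2 - i, -1 - i).
A real fundamental pair from Re and Im of e^((-4+i)t)v: X_1 = e^(-4t)(cos(t)·(-2,-1) + sin(t)·(1,1)), X_2 = e^(-4t)(sin(t)·(-2,-1) - cos(t)·(1,1)).
General solution: C_1X_1 + C_2X_2.

x_1(t) = C_1e^(-4t)sin(t) - 2C_1e^(-4t)cos(t) - 2C_2e^(-4t)sin(t) - C_2e^(-4t)cos(t), x_2(t) = C_1e^(-4t)sin(t) - C_1e^(-4t)cos(t) - C_2e^(-4t)sin(t) - C_2e^(-4t)cos(t)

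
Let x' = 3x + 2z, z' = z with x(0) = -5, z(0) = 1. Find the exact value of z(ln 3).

A = [[3,2],[0,1]]; eigenvalues λ = 3, 1.
Eigenvectors: (-1,0) for λ=3, (-1,1) for λ=1.
From the initial condition, c_1 = 4, c_2 = 1.
z(ln 3) = (4)(3^3)(0) + (1)(3^1)(1) = 3.

3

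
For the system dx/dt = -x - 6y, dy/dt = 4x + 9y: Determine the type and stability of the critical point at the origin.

unstable node

A = [[-1,-6],[4,9]]; det(A-λI) = λ^2 - 8λ + 15.
λ = 3, 5: both positive.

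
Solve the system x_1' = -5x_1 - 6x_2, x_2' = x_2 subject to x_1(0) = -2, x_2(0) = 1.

Coefficient matrix A = [[-5, -6], [0, 1]].
Characteristic polynomial det(A - λI) = λ^2 + 4λ - 5 = 0.
Eigenvalues λ = 1, -5.
For λ=1: (A-λI) row 1 is [-6, -6], so an eigenvector is (1, -1).
For λ=-5: (A-λI) row 1 is [0, -6], so an eigenvector is (-1, 0).
General solution: C_1e^(t)(1,-1) + C_2e^(-5t)(-1,0).
Applying x_1(0)=-2, x_2(0)=1 gives C_1=-1, C_2=1.

x_1(t) = -e^(t) - e^(-5t), x_2(t) = e^(t)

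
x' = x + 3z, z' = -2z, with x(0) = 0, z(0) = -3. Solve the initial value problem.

Coefficient matrix A = [[1, 3], [0, -2]].
Characteristic polynomial det(A - λI) = λ^2 + λ - 2 = 0.
Eigenvalues λ = 1, -2.
For λ=1: (A-λI) row 1 is [0, 3], so an eigenvector is (-1, 0).
For λ=-2: (A-λI) row 1 is [3, 3], so an eigenvector is (-1, 1).
General solution: K_1e^(t)(-1,0) + K_2e^(-2t)(-1,1).
Applying x(0)=0, z(0)=-3 gives K_1=3, K_2=-3.

x(t) = -3e^(t) + 3e^(-2t), z(t) = -3e^(-2t)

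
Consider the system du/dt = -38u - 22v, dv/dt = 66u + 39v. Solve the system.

Coefficient matrix A = [[-38, -22], [66, 39]].
Characteristic polynomial det(A - λI) = λ^2 - λ - 30 = 0.
Eigenvalues λ = -5, 6.
For λ=-5: (A-λI) row 1 is [-33, -22], so an eigenvector is (2, -3).
For λ=6: (A-λI) row 1 is [-44, -22], so an eigenvector is (1, -2).
General solution: C_1e^(-5t)(2,-3) + C_2e^(6t)(1,-2).

u(t) = 2C_1e^(-5t) + C_2e^(6t), v(t) = -3C_1e^(-5t) - 2C_2e^(6t)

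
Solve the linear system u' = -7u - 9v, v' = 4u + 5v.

Coefficient matrix A = [[-7, -9], [4, 5]].
Characteristic polynomial det(A - λI) = λ^2 + 2λ + 1 = 0.
Single eigenvalue λ = -1 with algebraic multiplicity 2.
Eigenvector v = (3,-2); generalized eigenvector w with (A-λI)w=v is (-2,1).
General solution: e^(-t)[C_1·v + C_2·(t·v + w)].

u(t) = 3C_1e^(-t) + 3C_2te^(-t) - 2C_2e^(-t), v(t) = -2C_1e^(-t) - 2C_2te^(-t) + C_2e^(-t)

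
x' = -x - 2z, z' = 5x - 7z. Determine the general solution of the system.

x(t) = -C_1e^(-4t)sin(t) - C_1e^(-4t)cos(t) - C_2e^(-4t)sin(t) + C_2e^(-4t)cos(t), z(t) = -2C_1e^(-4t)sin(t) - C_1e^(-4t)cos(t) - C_2e^(-4t)sin(t) + 2C_2e^(-4t)cos(t)

Coefficient matrix A = [[-1, -2], [5, -7]].
Characteristic polynomial det(A - λI) = λ^2 + 8λ + 17 = 0.
Eigenvalues λ = -4 ± i (complex conjugate pair).
For λ=-4+i: an eigenvector is (-1,-1) - i(-1,-2) = (-1 + i, -1 + 2i).
A real fundamental pair from Re and Im of e^((-4+i)t)v: X_1 = e^(-4t)(cos(t)·(-1,-1) + sin(t)·(-1,-2)), X_2 = e^(-4t)(sin(t)·(-1,-1) - cos(t)·(-1,-2)).
General solution: C_1X_1 + C_2X_2.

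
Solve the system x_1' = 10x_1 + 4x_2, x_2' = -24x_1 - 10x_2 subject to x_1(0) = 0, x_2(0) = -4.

Coefficient matrix A = [[10, 4], [-24, -10]].
Characteristic polynomial det(A - λI) = λ^2 - 4 = 0.
Eigenvalues λ = -2, 2.
For λ=-2: (A-λI) row 1 is [12, 4], so an eigenvector is (-1, 3).
For λ=2: (A-λI) row 1 is [8, 4], so an eigenvector is (-1, 2).
General solution: K_1e^(-2t)(-1,3) + K_2e^(2t)(-1,2).
Applying x_1(0)=0, x_2(0)=-4 gives K_1=-4, K_2=4.

x_1(t) = -4e^(2t) + 4e^(-2t), x_2(t) = 8e^(2t) - 12e^(-2t)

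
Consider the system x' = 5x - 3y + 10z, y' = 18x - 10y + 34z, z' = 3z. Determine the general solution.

Coefficient matrix A = [[5, -3, 10], [18, -10, 34], [0, 0, 3]].
det(A - λI) = 0 gives eigenvalues λ = -1, 3, -4.
For λ=-1: eigenvector (1,2,0).
For λ=3: eigenvector (1,4,1).
For λ=-4: eigenvector (1,3,0).
General solution: K_1e^(-t)(1,2,0) + K_2e^(3t)(1,4,1) + K_3e^(-4t)(1,3,0).

x(t) = K_1e^(-t) + K_2e^(3t) + K_3e^(-4t), y(t) = 2K_1e^(-t) + 4K_2e^(3t) + 3K_3e^(-4t), z(t) = K_2e^(3t)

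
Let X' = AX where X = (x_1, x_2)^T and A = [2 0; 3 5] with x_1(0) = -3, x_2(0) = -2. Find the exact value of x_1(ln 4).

-48

A = [[2,0],[3,5]]; eigenvalues λ = 5, 2.
Eigenvectors: (0,1) for λ=5, (-1,1) for λ=2.
From the initial condition, c_1 = -5, c_2 = 3.
x_1(ln 4) = (-5)(4^5)(0) + (3)(4^2)(-1) = -48.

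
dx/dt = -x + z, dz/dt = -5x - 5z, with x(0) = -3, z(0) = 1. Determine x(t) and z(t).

x(t) = -5e^(-3t)sin(t) - 3e^(-3t)cos(t), z(t) = 13e^(-3t)sin(t) + e^(-3t)cos(t)

Coefficient matrix A = [[-1, 1], [-5, -5]].
Characteristic polynomial det(A - λI) = λ^2 + 6λ + 10 = 0.
Eigenvalues λ = -3 ± i (complex conjugate pair).
For λ=-3+i: an eigenvector is (0,-1) - i(-1,2) = (0 + i, -1 - 2i).
A real fundamental pair from Re and Im of e^((-3+i)t)v: X_1 = e^(-3t)(cos(t)·(0,-1) + sin(t)·(-1,2)), X_2 = e^(-3t)(sin(t)·(0,-1) - cos(t)·(-1,2)).
General solution: c_1X_1 + c_2X_2.
Applying x(0)=-3, z(0)=1 gives c_1=5, c_2=-3.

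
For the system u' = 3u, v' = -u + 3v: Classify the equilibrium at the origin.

A = [[3,0],[-1,3]]; det(A-λI) = λ^2 - 6λ + 9.
repeated λ = 3 with a single eigenvector.

unstable improper node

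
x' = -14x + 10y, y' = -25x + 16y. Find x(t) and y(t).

x(t) = -C_1e^(t)sin(5t) - C_1e^(t)cos(5t) - C_2e^(t)sin(5t) + C_2e^(t)cos(5t), y(t) = -C_1e^(t)sin(5t) - 2C_1e^(t)cos(5t) - 2C_2e^(t)sin(5t) + C_2e^(t)cos(5t)

Coefficient matrix A = [[-14, 10], [-25, 16]].
Characteristic polynomial det(A - λI) = λ^2 - 2λ + 26 = 0.
Eigenvalues λ = 1 ± 5i (complex conjugate pair).
For λ=1+5i: an eigenvector is (-1,-2) - i(-1,-1) = (-1 + i, -2 + i).
A real fundamental pair from Re and Im of e^((1+5i)t)v: X_1 = e^(t)(cos(5t)·(-1,-2) + sin(5t)·(-1,-1)), X_2 = e^(t)(sin(5t)·(-1,-2) - cos(5t)·(-1,-1)).
General solution: C_1X_1 + C_2X_2.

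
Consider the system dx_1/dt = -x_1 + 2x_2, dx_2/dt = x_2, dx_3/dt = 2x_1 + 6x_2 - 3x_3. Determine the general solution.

Coefficient matrix A = [[-1, 2, 0], [0, 1, 0], [2, 6, -3]].
det(A - λI) = 0 gives eigenvalues λ = -1, -3, 1.
For λ=-1: eigenvector (1,0,1).
For λ=-3: eigenvector (0,0,1).
For λ=1: eigenvector (1,1,2).
General solution: K_1e^(-t)(1,0,1) + K_2e^(-3t)(0,0,1) + K_3e^(t)(1,1,2).

x_1(t) = K_1e^(-t) + K_3e^(t), x_2(t) = K_3e^(t), x_3(t) = K_1e^(-t) + K_2e^(-3t) + 2K_3e^(t)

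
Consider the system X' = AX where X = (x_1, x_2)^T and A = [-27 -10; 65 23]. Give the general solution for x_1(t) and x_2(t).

Coefficient matrix A = [[-27, -10], [65, 23]].
Characteristic polynomial det(A - λI) = λ^2 + 4λ + 29 = 0.
Eigenvalues λ = -2 ± 5i (complex conjugate pair).
For λ=-2+5i: an eigenvector is (-1,3) - i(-1,2) = (-1 + i, 3 - 2i).
A real fundamental pair from Re and Im of e^((-2+5i)t)v: X_1 = e^(-2t)(cos(5t)·(-1,3) + sin(5t)·(-1,2)), X_2 = e^(-2t)(sin(5t)·(-1,3) - cos(5t)·(-1,2)).
General solution: K_1X_1 + K_2X_2.

x_1(t) = -K_1e^(-2t)sin(5t) - K_1e^(-2t)cos(5t) - K_2e^(-2t)sin(5t) + K_2e^(-2t)cos(5t), x_2(t) = 2K_1e^(-2t)sin(5t) + 3K_1e^(-2t)cos(5t) + 3K_2e^(-2t)sin(5t) - 2K_2e^(-2t)cos(5t)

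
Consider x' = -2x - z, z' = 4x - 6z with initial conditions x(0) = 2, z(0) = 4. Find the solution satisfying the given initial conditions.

Coefficient matrix A = [[-2, -1], [4, -6]].
Characteristic polynomial det(A - λI) = λ^2 + 8λ + 16 = 0.
Single eigenvalue λ = -4 with algebraic multiplicity 2.
Eigenvector v = (-1,-2); generalized eigenvector w with (A-λI)w=v is (0,1).
General solution: e^(-4t)[C_1·v + C_2·(t·v + w)].
Applying x(0)=2, z(0)=4 gives C_1=-2, C_2=0.

x(t) = 2e^(-4t), z(t) = 4e^(-4t)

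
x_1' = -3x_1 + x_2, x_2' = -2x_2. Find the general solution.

x_1(t) = -C_1e^(-2t) + C_2e^(-3t), x_2(t) = -C_1e^(-2t)

Coefficient matrix A = [[-3, 1], [0, -2]].
Characteristic polynomial det(A - λI) = λ^2 + 5λ + 6 = 0.
Eigenvalues λ = -2, -3.
For λ=-2: (A-λI) row 1 is [-1, 1], so an eigenvector is (-1, -1).
For λ=-3: (A-λI) row 1 is [0, 1], so an eigenvector is (1, 0).
General solution: C_1e^(-2t)(-1,-1) + C_2e^(-3t)(1,0).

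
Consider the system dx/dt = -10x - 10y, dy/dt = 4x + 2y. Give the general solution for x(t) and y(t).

Coefficient matrix A = [[-10, -10], [4, 2]].
Characteristic polynomial det(A - λI) = λ^2 + 8λ + 20 = 0.
Eigenvalues λ = -4 ± 2i (complex conjugate pair).
For λ=-4+2i: an eigenvector is (2,-1) - i(-1,1) = (2 + i, -1 - i).
A real fundamental pair from Re and Im of e^((-4+2i)t)v: X_1 = e^(-4t)(cos(2t)·(2,-1) + sin(2t)·(-1,1)), X_2 = e^(-4t)(sin(2t)·(2,-1) - cos(2t)·(-1,1)).
General solution: K_1X_1 + K_2X_2.

x(t) = -K_1e^(-4t)sin(2t) + 2K_1e^(-4t)cos(2t) + 2K_2e^(-4t)sin(2t) + K_2e^(-4t)cos(2t), y(t) = K_1e^(-4t)sin(2t) - K_1e^(-4t)cos(2t) - K_2e^(-4t)sin(2t) - K_2e^(-4t)cos(2t)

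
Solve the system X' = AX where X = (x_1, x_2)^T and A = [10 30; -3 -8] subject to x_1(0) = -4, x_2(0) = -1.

Coefficient matrix A = [[10, 30], [-3, -8]].
Characteristic polynomial det(A - λI) = λ^2 - 2λ + 10 = 0.
Eigenvalues λ = 1 ± 3i (complex conjugate pair).
For λ=1+3i: an eigenvector is (3,-1) - i(-1,0) = (3 + i, -1).
A real fundamental pair from Re and Im of e^((1+3i)t)v: X_1 = e^(t)(cos(3t)·(3,-1) + sin(3t)·(-1,0)), X_2 = e^(t)(sin(3t)·(3,-1) - cos(3t)·(-1,0)).
General solution: c_1X_1 + c_2X_2.
Applying x_1(0)=-4, x_2(0)=-1 gives c_1=1, c_2=-7.

x_1(t) = -22e^(t)sin(3t) - 4e^(t)cos(3t), x_2(t) = 7e^(t)sin(3t) - e^(t)cos(3t)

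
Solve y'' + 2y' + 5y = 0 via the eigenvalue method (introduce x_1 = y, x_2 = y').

Let x_1 = y, x_2 = y'. Then x_1' = x_2 and x_2' = -5x_1 - 2x_2.
A = [[0,1],[-5,-2]]; det(A-λI) = λ^2 + 2λ + 5.
Eigenvalues λ = -1 ± 2i.

y(t) = c_1e^(-t)cos(2t) + c_2e^(-t)sin(2t)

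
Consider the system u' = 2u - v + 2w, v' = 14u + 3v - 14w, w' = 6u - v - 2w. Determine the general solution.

Coefficient matrix A = [[2, -1, 2], [14, 3, -14], [6, -1, -2]].
det(A - λI) = 0 gives eigenvalues λ = 4, 3, -4.
For λ=4: eigenvector (1,0,1).
For λ=3: eigenvector (1,1,1).
For λ=-4: eigenvector (0,2,1).
General solution: K_1e^(4t)(1,0,1) + K_2e^(3t)(1,1,1) + K_3e^(-4t)(0,2,1).

u(t) = K_1e^(4t) + K_2e^(3t), v(t) = K_2e^(3t) + 2K_3e^(-4t), w(t) = K_1e^(4t) + K_2e^(3t) + K_3e^(-4t)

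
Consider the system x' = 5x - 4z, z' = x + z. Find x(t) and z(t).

x(t) = 2c_1e^(3t) + 2c_2te^(3t) + c_2e^(3t), z(t) = c_1e^(3t) + c_2te^(3t)

Coefficient matrix A = [[5, -4], [1, 1]].
Characteristic polynomial det(A - λI) = λ^2 - 6λ + 9 = 0.
Single eigenvalue λ = 3 with algebraic multiplicity 2.
Eigenvector v = (2,1); generalized eigenvector w with (A-λI)w=v is (1,0).
General solution: e^(3t)[c_1·v + c_2·(t·v + w)].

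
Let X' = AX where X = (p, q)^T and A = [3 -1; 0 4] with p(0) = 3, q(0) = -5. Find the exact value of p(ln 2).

A = [[3,-1],[0,4]]; eigenvalues λ = 4, 3.
Eigenvectors: (-1,1) for λ=4, (1,0) for λ=3.
From the initial condition, c_1 = -5, c_2 = -2.
p(ln 2) = (-5)(2^4)(-1) + (-2)(2^3)(1) = 64.

64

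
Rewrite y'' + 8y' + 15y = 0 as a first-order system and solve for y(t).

y(t) = C_1e^(-5t) + C_2e^(-3t)

Let x_1 = y, x_2 = y'. Then x_1' = x_2 and x_2' = -15x_1 - 8x_2.
A = [[0,1],[-15,-8]]; det(A-λI) = λ^2 + 8λ + 15.
Eigenvalues λ = -5, -3 with eigenvectors (1,-5), (1,-3).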